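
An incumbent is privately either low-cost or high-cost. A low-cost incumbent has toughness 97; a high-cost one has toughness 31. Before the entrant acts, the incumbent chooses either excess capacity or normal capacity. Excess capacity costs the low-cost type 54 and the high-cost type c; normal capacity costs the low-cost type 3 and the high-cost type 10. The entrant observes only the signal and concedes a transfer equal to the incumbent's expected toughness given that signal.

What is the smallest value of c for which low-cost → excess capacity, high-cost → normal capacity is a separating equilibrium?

Under separation: excess capacity → low-cost (pays 97); normal capacity → high-cost (pays 31).
Low-cost: 97 − 54 = 43 ≥ 31 − 3 = 28. Holds regardless of c. ✓
High-cost: 31 − 10 ≥ 97 − c, so c ≥ 97 − 21 = 76.

76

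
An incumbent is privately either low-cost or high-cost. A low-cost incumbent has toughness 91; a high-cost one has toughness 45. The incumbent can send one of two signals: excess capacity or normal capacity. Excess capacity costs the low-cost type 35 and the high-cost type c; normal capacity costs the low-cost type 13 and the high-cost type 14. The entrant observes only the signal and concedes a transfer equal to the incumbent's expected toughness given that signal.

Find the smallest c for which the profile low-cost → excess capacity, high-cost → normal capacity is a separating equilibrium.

Under separation: excess capacity → low-cost (pays 91); normal capacity → high-cost (pays 45).
Low-cost: 91 − 35 = 56 ≥ 45 − 13 = 32. Holds regardless of c. ✓
High-cost: 45 − 14 ≥ 91 − c, so c ≥ 91 − 31 = 60.

60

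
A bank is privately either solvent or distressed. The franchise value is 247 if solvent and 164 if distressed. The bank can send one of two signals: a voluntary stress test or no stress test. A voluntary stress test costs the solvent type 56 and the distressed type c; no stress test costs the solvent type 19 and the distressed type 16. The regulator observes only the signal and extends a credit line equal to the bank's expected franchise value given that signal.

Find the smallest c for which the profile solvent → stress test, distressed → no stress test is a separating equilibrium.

99

Under separation: stress test → solvent (pays 247); no stress test → distressed (pays 164).
Solvent: 247 − 56 = 191 ≥ 164 − 19 = 145. Holds regardless of c. ✓
Distressed: 164 − 16 ≥ 247 − c, so c ≥ 247 − 148 = 99.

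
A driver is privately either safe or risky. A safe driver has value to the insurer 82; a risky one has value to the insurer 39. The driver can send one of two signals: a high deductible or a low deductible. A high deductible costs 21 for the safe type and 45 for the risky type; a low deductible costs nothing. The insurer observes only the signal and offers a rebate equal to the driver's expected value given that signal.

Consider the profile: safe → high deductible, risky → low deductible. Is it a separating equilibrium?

If types separate, high deductible earns payment 82 and low deductible earns 39.
Safe: high deductible gives 82 − 21 = 61; low deductible gives 39 − 0 = 39. No deviation. ✓
Risky: low deductible gives 39 − 0 = 39; high deductible gives 82 − 45 = 37. No deviation. ✓
Both incentive constraints hold.

Yes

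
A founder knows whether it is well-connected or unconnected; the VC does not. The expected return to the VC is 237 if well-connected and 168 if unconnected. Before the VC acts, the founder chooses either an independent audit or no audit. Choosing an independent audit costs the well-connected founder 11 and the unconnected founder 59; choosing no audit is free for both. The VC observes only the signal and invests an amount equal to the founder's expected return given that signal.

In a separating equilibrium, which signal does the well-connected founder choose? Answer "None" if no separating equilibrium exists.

Try well-connected → audit, unconnected → no audit:
  If types separate, audit earns payment 237 and no audit earns 168.
  Well-connected: audit gives 237 − 11 = 226; no audit gives 168 − 0 = 168. No deviation. ✓
  Unconnected: no audit gives 168 − 0 = 168; audit gives 237 − 59 = 178. Would deviate. ✗
Try well-connected → no audit, unconnected → audit:
  If types separate, no audit earns payment 237 and audit earns 168.
  Well-connected: no audit gives 237 − 0 = 237; audit gives 168 − 11 = 157. No deviation. ✓
  Unconnected: audit gives 168 − 59 = 109; no audit gives 237 − 0 = 237. Would deviate. ✗
Neither assignment is incentive-compatible.

None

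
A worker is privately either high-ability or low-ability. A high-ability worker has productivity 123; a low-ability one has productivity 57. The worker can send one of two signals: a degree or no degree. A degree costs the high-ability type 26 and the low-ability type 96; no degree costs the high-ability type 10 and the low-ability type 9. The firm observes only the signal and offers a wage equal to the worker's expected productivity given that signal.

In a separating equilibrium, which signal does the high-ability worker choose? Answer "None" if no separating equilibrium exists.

Try high-ability → degree, low-ability → no degree:
  If types separate, degree earns payment 123 and no degree earns 57.
  High-ability: degree gives 123 − 26 = 97; no degree gives 57 − 10 = 47. No deviation. ✓
  Low-ability: no degree gives 57 − 9 = 48; degree gives 123 − 96 = 27. No deviation. ✓
Both hold — the high-ability type sends degree.

degree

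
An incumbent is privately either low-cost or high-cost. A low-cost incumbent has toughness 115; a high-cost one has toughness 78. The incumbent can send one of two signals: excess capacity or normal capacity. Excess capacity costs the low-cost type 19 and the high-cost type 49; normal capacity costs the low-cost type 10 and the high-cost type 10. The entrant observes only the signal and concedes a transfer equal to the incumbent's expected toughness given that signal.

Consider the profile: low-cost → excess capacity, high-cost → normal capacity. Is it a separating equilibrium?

Yes

Under separation the entrant infers type exactly: excess capacity → low-cost (pays 115), normal capacity → high-cost (pays 78).
Low-cost: excess capacity gives 115 − 19 = 96; normal capacity gives 78 − 10 = 68. No deviation. ✓
High-cost: normal capacity gives 78 − 10 = 68; excess capacity gives 115 − 49 = 66. No deviation. ✓
Neither type gains from mimicking the other.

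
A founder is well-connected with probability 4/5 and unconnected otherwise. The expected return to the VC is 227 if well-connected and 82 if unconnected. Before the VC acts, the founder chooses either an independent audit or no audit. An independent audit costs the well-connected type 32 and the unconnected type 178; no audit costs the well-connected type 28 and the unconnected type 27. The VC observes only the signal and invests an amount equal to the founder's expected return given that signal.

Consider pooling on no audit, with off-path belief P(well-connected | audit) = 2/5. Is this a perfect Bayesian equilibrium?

Yes

At the pooled signal (no audit) the VC holds the prior 4/5 and pays 4/5·227 + 1/5·82 = 198. Off-path (audit) belief 2/5 gives 2/5·227 + 3/5·82 = 140.
Well-connected: no audit gives 198 − 28 = 170; audit gives 140 − 32 = 108. Stays. ✓
Unconnected: no audit gives 198 − 27 = 171; audit gives 140 − 178 = -38. Stays. ✓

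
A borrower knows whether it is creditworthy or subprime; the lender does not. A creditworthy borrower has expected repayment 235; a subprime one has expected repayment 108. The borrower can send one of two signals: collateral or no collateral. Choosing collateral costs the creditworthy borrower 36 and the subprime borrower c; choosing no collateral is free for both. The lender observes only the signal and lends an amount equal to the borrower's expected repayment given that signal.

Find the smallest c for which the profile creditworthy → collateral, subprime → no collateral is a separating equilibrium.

127

Under separation: collateral → creditworthy (pays 235); no collateral → subprime (pays 108).
Creditworthy: 235 − 36 = 199 ≥ 108 − 0 = 108. Holds regardless of c. ✓
Subprime: 108 − 0 ≥ 235 − c, so c ≥ 235 − 108 = 127.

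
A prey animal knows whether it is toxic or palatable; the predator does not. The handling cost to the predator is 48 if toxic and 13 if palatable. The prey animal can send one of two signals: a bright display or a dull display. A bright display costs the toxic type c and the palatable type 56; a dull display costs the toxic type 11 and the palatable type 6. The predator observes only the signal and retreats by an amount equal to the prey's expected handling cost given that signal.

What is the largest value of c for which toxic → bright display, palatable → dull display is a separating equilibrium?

46

Under separation: bright display → toxic (pays 48); dull display → palatable (pays 13).
Palatable: 13 − 6 = 7 ≥ 48 − 56 = -8. Holds regardless of c. ✓
Toxic: 48 − c ≥ 13 − 11, so c ≤ 48 − 2 = 46.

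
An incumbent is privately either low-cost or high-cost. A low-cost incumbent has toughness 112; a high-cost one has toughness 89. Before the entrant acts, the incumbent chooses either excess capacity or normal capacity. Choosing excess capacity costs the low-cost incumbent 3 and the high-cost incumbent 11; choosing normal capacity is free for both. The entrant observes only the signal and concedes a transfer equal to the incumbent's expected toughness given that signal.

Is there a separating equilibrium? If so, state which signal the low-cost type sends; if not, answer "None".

Try low-cost → excess capacity, high-cost → normal capacity:
  If types separate, excess capacity earns payment 112 and normal capacity earns 89.
  Low-cost: excess capacity gives 112 − 3 = 109; normal capacity gives 89 − 0 = 89. No deviation. ✓
  High-cost: normal capacity gives 89 − 0 = 89; excess capacity gives 112 − 11 = 101. Would deviate. ✗
Try low-cost → normal capacity, high-cost → excess capacity:
  If types separate, normal capacity earns payment 112 and excess capacity earns 89.
  Low-cost: normal capacity gives 112 − 0 = 112; excess capacity gives 89 − 3 = 86. No deviation. ✓
  High-cost: excess capacity gives 89 − 11 = 78; normal capacity gives 112 − 0 = 112. Would deviate. ✗
Neither assignment is incentive-compatible.

None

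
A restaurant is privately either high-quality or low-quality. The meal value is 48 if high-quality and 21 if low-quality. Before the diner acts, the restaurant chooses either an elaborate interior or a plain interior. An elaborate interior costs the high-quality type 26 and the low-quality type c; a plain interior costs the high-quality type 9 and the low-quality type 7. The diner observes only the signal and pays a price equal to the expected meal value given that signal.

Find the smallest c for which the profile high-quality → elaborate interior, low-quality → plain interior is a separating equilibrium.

34

Under separation: elaborate interior → high-quality (pays 48); plain interior → low-quality (pays 21).
High-quality: 48 − 26 = 22 ≥ 21 − 9 = 12. Holds regardless of c. ✓
Low-quality: 21 − 7 ≥ 48 − c, so c ≥ 48 − 14 = 34.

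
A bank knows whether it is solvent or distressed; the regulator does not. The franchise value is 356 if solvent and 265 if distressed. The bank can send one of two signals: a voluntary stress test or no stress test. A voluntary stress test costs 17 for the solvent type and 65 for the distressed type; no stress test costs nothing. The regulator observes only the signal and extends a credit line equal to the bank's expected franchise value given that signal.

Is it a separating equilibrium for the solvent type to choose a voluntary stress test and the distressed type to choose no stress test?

No

Under separation the regulator infers type exactly: stress test → solvent (pays 356), no stress test → distressed (pays 265).
Solvent: stress test gives 356 − 17 = 339; no stress test gives 265 − 0 = 265. No deviation. ✓
Distressed: no stress test gives 265 − 0 = 265; stress test gives 356 − 65 = 291. Would deviate. ✗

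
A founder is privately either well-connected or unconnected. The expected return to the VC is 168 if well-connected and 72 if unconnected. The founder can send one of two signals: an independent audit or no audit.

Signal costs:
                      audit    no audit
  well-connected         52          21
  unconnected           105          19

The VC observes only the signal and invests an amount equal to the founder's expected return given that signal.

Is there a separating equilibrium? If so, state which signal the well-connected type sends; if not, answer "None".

Try well-connected → audit, unconnected → no audit:
  Under separation the VC infers type exactly: audit → well-connected (pays 168), no audit → unconnected (pays 72).
  Well-connected: audit gives 168 − 52 = 116; no audit gives 72 − 21 = 51. No deviation. ✓
  Unconnected: no audit gives 72 − 19 = 53; audit gives 168 − 105 = 63. Would deviate. ✗
Try well-connected → no audit, unconnected → audit:
  Under separation the VC infers type exactly: no audit → well-connected (pays 168), audit → unconnected (pays 72).
  Well-connected: no audit gives 168 − 21 = 147; audit gives 72 − 52 = 20. No deviation. ✓
  Unconnected: audit gives 72 − 105 = -33; no audit gives 168 − 19 = 149. Would deviate. ✗
Neither assignment is incentive-compatible.

None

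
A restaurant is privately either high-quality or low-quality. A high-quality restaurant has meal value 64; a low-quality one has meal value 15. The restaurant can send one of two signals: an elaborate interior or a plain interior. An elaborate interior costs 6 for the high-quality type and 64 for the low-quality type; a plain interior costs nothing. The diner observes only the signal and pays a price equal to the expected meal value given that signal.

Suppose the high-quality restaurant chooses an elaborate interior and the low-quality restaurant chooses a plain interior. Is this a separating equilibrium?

If types separate, elaborate interior earns payment 64 and plain interior earns 15.
High-quality: elaborate interior gives 64 − 6 = 58; plain interior gives 15 − 0 = 15. No deviation. ✓
Low-quality: plain interior gives 15 − 0 = 15; elaborate interior gives 64 − 64 = 0. No deviation. ✓
Both incentive constraints hold.

Yes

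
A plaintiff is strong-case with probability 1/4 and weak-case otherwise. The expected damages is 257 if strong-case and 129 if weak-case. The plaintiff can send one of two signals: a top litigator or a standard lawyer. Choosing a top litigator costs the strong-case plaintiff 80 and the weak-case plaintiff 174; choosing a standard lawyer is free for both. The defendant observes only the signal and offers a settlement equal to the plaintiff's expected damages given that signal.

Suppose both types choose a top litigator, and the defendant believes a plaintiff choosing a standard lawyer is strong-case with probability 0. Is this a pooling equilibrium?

No

At the pooled signal (top litigator) the defendant holds the prior 1/4 and pays 1/4·257 + 3/4·129 = 161. Off-path (standard lawyer) belief 0 gives 0·257 + 1·129 = 129.
Strong-case: top litigator gives 161 − 80 = 81; standard lawyer gives 129 − 0 = 129. Deviates. ✗
Weak-case: top litigator gives 161 − 174 = -13; standard lawyer gives 129 − 0 = 129. Deviates. ✗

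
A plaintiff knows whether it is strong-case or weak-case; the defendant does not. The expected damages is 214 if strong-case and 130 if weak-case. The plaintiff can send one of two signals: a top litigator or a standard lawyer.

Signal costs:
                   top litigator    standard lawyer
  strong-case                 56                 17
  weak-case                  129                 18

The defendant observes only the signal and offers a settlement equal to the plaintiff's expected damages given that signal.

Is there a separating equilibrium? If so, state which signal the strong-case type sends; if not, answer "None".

Try strong-case → top litigator, weak-case → standard lawyer:
  If types separate, top litigator earns payment 214 and standard lawyer earns 130.
  Strong-case: top litigator gives 214 − 56 = 158; standard lawyer gives 130 − 17 = 113. No deviation. ✓
  Weak-case: standard lawyer gives 130 − 18 = 112; top litigator gives 214 − 129 = 85. No deviation. ✓
Both hold — the strong-case type sends top litigator.

top litigator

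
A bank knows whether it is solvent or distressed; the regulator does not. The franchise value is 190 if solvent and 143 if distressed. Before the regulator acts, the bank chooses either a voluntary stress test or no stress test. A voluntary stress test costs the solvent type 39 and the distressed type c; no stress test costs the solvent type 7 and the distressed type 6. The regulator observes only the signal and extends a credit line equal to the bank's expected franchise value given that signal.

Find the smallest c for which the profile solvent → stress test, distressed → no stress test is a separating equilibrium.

Under separation: stress test → solvent (pays 190); no stress test → distressed (pays 143).
Solvent: 190 − 39 = 151 ≥ 143 − 7 = 136. Holds regardless of c. ✓
Distressed: 143 − 6 ≥ 190 − c, so c ≥ 190 − 137 = 53.

53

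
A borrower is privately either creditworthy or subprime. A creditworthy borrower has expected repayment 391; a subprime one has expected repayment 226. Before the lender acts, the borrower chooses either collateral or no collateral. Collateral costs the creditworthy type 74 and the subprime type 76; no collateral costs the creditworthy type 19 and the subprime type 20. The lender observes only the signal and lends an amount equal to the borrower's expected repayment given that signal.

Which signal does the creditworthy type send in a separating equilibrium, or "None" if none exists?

None

Try creditworthy → collateral, subprime → no collateral:
  If types separate, collateral earns payment 391 and no collateral earns 226.
  Creditworthy: collateral gives 391 − 74 = 317; no collateral gives 226 − 19 = 207. No deviation. ✓
  Subprime: no collateral gives 226 − 20 = 206; collateral gives 391 − 76 = 315. Would deviate. ✗
Try creditworthy → no collateral, subprime → collateral:
  If types separate, no collateral earns payment 391 and collateral earns 226.
  Creditworthy: no collateral gives 391 − 19 = 372; collateral gives 226 − 74 = 152. No deviation. ✓
  Subprime: collateral gives 226 − 76 = 150; no collateral gives 391 − 20 = 371. Would deviate. ✗
Neither assignment is incentive-compatible.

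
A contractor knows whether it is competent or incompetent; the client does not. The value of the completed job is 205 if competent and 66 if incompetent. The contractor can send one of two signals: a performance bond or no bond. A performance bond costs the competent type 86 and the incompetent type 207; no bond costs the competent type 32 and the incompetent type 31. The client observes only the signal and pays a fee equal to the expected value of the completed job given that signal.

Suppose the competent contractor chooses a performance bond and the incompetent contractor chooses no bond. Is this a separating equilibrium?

Yes

Under separation the client infers type exactly: bond → competent (pays 205), no bond → incompetent (pays 66).
Competent: bond gives 205 − 86 = 119; no bond gives 66 − 32 = 34. No deviation. ✓
Incompetent: no bond gives 66 − 31 = 35; bond gives 205 − 207 = -2. No deviation. ✓
Both incentive constraints hold.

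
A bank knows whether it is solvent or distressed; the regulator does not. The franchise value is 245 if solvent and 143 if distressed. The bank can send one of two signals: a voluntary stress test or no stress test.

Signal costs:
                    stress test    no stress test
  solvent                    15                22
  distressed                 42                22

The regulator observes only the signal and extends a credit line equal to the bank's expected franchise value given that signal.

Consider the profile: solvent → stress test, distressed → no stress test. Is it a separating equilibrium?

Under separation the regulator infers type exactly: stress test → solvent (pays 245), no stress test → distressed (pays 143).
Solvent: stress test gives 245 − 15 = 230; no stress test gives 143 − 22 = 121. No deviation. ✓
Distressed: no stress test gives 143 − 22 = 121; stress test gives 245 − 42 = 203. Would deviate. ✗

No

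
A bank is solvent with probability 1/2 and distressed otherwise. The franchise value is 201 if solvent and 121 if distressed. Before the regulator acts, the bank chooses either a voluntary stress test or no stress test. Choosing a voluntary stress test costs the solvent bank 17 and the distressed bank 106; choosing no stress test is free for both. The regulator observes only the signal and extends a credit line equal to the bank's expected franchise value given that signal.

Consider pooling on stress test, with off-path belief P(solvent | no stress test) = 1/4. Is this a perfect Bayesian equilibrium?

No

At the pooled signal (stress test) the regulator holds the prior 1/2 and pays 1/2·201 + 1/2·121 = 161. Off-path (no stress test) belief 1/4 gives 1/4·201 + 3/4·121 = 141.
Solvent: stress test gives 161 − 17 = 144; no stress test gives 141 − 0 = 141. Stays. ✓
Distressed: stress test gives 161 − 106 = 55; no stress test gives 141 − 0 = 141. Deviates. ✗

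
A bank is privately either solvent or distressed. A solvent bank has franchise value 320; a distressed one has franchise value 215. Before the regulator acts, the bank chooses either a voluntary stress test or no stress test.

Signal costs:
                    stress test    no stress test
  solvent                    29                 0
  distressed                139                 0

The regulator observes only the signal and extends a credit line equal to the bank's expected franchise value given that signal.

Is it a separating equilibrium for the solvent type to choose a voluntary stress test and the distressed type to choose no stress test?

If types separate, stress test earns payment 320 and no stress test earns 215.
Solvent: stress test gives 320 − 29 = 291; no stress test gives 215 − 0 = 215. No deviation. ✓
Distressed: no stress test gives 215 − 0 = 215; stress test gives 320 − 139 = 181. No deviation. ✓
Both incentive constraints hold.

Yes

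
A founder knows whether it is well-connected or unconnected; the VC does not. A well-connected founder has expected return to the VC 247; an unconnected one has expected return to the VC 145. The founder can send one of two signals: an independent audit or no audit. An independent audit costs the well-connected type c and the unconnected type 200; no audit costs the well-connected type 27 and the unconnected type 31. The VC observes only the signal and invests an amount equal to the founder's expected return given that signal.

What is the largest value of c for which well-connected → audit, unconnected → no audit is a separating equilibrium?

Under separation: audit → well-connected (pays 247); no audit → unconnected (pays 145).
Unconnected: 145 − 31 = 114 ≥ 247 − 200 = 47. Holds regardless of c. ✓
Well-connected: 247 − c ≥ 145 − 27, so c ≤ 247 − 118 = 129.

129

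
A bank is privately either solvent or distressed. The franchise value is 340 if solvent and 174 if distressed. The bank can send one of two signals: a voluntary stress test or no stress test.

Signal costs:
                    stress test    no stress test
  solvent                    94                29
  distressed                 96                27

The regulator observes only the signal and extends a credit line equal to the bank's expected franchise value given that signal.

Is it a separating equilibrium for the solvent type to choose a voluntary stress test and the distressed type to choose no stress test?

No

If types separate, stress test earns payment 340 and no stress test earns 174.
Solvent: stress test gives 340 − 94 = 246; no stress test gives 174 − 29 = 145. No deviation. ✓
Distressed: no stress test gives 174 − 27 = 147; stress test gives 340 − 96 = 244. Would deviate. ✗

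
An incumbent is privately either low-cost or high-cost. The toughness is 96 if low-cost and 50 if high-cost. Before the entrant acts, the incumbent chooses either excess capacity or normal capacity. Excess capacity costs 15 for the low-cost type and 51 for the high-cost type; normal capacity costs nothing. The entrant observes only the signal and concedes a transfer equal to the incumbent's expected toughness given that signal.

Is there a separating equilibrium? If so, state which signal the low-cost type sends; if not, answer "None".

excess capacity

Try low-cost → excess capacity, high-cost → normal capacity:
  Under separation the entrant infers type exactly: excess capacity → low-cost (pays 96), normal capacity → high-cost (pays 50).
  Low-cost: excess capacity gives 96 − 15 = 81; normal capacity gives 50 − 0 = 50. No deviation. ✓
  High-cost: normal capacity gives 50 − 0 = 50; excess capacity gives 96 − 51 = 45. No deviation. ✓
Both hold — the low-cost type sends excess capacity.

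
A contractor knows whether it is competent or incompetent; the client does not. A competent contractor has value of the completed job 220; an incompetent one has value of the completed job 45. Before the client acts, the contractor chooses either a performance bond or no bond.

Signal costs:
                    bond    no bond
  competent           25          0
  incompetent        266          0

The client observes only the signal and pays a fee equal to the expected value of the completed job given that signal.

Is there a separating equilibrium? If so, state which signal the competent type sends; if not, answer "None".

bond

Try competent → bond, incompetent → no bond:
  If types separate, bond earns payment 220 and no bond earns 45.
  Competent: bond gives 220 − 25 = 195; no bond gives 45 − 0 = 45. No deviation. ✓
  Incompetent: no bond gives 45 − 0 = 45; bond gives 220 − 266 = -46. No deviation. ✓
Both hold — the competent type sends bond.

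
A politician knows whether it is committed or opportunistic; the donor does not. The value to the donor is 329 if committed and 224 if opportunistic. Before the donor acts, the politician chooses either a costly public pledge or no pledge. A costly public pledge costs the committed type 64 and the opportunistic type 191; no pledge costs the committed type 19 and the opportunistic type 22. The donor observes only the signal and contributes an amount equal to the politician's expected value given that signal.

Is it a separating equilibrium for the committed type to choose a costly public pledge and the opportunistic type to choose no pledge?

If types separate, pledge earns payment 329 and no pledge earns 224.
Committed: pledge gives 329 − 64 = 265; no pledge gives 224 − 19 = 205. No deviation. ✓
Opportunistic: no pledge gives 224 − 22 = 202; pledge gives 329 − 191 = 138. No deviation. ✓
Neither type gains from mimicking the other.

Yes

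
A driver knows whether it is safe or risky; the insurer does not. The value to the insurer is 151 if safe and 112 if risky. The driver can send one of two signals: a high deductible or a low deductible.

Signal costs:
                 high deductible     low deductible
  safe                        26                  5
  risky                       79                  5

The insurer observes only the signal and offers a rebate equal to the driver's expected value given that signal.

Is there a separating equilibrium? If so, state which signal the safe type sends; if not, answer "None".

high deductible

Try safe → high deductible, risky → low deductible:
  If types separate, high deductible earns payment 151 and low deductible earns 112.
  Safe: high deductible gives 151 − 26 = 125; low deductible gives 112 − 5 = 107. No deviation. ✓
  Risky: low deductible gives 112 − 5 = 107; high deductible gives 151 − 79 = 72. No deviation. ✓
Both hold — the safe type sends high deductible.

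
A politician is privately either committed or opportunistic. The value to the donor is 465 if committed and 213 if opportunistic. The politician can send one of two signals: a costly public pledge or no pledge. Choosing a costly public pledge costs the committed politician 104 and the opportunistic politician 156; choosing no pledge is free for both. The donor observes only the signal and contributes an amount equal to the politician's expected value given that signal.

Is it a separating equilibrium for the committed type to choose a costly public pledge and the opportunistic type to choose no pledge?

No

Under separation the donor infers type exactly: pledge → committed (pays 465), no pledge → opportunistic (pays 213).
Committed: pledge gives 465 − 104 = 361; no pledge gives 213 − 0 = 213. No deviation. ✓
Opportunistic: no pledge gives 213 − 0 = 213; pledge gives 465 − 156 = 309. Would deviate. ✗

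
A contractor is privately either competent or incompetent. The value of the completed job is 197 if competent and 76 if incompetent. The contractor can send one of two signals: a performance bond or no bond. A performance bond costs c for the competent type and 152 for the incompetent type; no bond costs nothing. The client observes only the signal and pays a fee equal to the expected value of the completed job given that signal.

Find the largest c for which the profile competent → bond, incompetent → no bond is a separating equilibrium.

Under separation: bond → competent (pays 197); no bond → incompetent (pays 76).
Incompetent: 76 − 0 = 76 ≥ 197 − 152 = 45. Holds regardless of c. ✓
Competent: 197 − c ≥ 76 − 0, so c ≤ 197 − 76 = 121.

121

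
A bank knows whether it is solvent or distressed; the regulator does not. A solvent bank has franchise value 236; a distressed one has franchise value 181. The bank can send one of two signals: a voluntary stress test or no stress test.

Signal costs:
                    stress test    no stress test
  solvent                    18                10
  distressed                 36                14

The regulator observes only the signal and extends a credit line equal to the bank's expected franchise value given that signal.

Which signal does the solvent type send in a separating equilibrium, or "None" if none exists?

Try solvent → stress test, distressed → no stress test:
  If types separate, stress test earns payment 236 and no stress test earns 181.
  Solvent: stress test gives 236 − 18 = 218; no stress test gives 181 − 10 = 171. No deviation. ✓
  Distressed: no stress test gives 181 − 14 = 167; stress test gives 236 − 36 = 200. Would deviate. ✗
Try solvent → no stress test, distressed → stress test:
  If types separate, no stress test earns payment 236 and stress test earns 181.
  Solvent: no stress test gives 236 − 10 = 226; stress test gives 181 − 18 = 163. No deviation. ✓
  Distressed: stress test gives 181 − 36 = 145; no stress test gives 236 − 14 = 222. Would deviate. ✗
Neither assignment is incentive-compatible.

None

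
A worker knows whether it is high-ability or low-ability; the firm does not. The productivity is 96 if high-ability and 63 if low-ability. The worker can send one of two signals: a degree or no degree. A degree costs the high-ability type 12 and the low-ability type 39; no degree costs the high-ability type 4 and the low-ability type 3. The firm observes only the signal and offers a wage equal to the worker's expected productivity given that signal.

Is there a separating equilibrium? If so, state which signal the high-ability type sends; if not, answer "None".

degree

Try high-ability → degree, low-ability → no degree:
  If types separate, degree earns payment 96 and no degree earns 63.
  High-ability: degree gives 96 − 12 = 84; no degree gives 63 − 4 = 59. No deviation. ✓
  Low-ability: no degree gives 63 − 3 = 60; degree gives 96 − 39 = 57. No deviation. ✓
Both hold — the high-ability type sends degree.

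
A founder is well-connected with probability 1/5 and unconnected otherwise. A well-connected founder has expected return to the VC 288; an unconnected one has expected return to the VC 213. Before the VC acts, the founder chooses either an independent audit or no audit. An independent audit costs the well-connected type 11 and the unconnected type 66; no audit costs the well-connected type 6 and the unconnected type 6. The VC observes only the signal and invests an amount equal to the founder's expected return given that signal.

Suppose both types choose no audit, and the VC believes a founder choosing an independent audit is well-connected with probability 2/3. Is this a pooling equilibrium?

At the pooled signal (no audit) the VC holds the prior 1/5 and pays 1/5·288 + 4/5·213 = 228. Off-path (audit) belief 2/3 gives 2/3·288 + 1/3·213 = 263.
Well-connected: no audit gives 228 − 6 = 222; audit gives 263 − 11 = 252. Deviates. ✗
Unconnected: no audit gives 228 − 6 = 222; audit gives 263 − 66 = 197. Stays. ✓

No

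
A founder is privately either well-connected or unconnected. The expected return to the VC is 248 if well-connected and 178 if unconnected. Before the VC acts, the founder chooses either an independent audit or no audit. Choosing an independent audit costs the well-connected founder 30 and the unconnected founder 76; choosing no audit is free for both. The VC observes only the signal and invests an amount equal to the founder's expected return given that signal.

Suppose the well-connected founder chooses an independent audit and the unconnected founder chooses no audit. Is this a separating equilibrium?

If types separate, audit earns payment 248 and no audit earns 178.
Well-connected: audit gives 248 − 30 = 218; no audit gives 178 − 0 = 178. No deviation. ✓
Unconnected: no audit gives 178 − 0 = 178; audit gives 248 − 76 = 172. No deviation. ✓
Both incentive constraints hold.

Yes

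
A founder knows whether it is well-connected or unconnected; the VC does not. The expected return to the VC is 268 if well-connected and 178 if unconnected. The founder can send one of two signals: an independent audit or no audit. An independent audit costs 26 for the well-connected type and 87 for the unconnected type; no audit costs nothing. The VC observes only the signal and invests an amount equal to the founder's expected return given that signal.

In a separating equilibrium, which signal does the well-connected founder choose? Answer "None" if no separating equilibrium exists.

Try well-connected → audit, unconnected → no audit:
  If types separate, audit earns payment 268 and no audit earns 178.
  Well-connected: audit gives 268 − 26 = 242; no audit gives 178 − 0 = 178. No deviation. ✓
  Unconnected: no audit gives 178 − 0 = 178; audit gives 268 − 87 = 181. Would deviate. ✗
Try well-connected → no audit, unconnected → audit:
  If types separate, no audit earns payment 268 and audit earns 178.
  Well-connected: no audit gives 268 − 0 = 268; audit gives 178 − 26 = 152. No deviation. ✓
  Unconnected: audit gives 178 − 87 = 91; no audit gives 268 − 0 = 268. Would deviate. ✗
Neither assignment is incentive-compatible.

None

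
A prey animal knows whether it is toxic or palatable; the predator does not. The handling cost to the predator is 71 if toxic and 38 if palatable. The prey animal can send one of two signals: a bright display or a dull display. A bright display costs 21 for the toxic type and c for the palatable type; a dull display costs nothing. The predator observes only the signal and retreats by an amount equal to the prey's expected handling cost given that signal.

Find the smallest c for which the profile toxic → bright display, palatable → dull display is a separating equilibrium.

33

Under separation: bright display → toxic (pays 71); dull display → palatable (pays 38).
Toxic: 71 − 21 = 50 ≥ 38 − 0 = 38. Holds regardless of c. ✓
Palatable: 38 − 0 ≥ 71 − c, so c ≥ 71 − 38 = 33.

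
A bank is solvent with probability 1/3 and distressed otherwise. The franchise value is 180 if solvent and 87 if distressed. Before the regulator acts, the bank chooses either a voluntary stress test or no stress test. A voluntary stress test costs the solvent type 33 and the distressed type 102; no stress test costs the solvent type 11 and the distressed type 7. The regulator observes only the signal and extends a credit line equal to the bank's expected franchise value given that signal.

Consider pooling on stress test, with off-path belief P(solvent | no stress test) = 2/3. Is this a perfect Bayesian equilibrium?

No

At the pooled signal (stress test) the regulator holds the prior 1/3 and pays 1/3·180 + 2/3·87 = 118. Off-path (no stress test) belief 2/3 gives 2/3·180 + 1/3·87 = 149.
Solvent: stress test gives 118 − 33 = 85; no stress test gives 149 − 11 = 138. Deviates. ✗
Distressed: stress test gives 118 − 102 = 16; no stress test gives 149 − 7 = 142. Deviates. ✗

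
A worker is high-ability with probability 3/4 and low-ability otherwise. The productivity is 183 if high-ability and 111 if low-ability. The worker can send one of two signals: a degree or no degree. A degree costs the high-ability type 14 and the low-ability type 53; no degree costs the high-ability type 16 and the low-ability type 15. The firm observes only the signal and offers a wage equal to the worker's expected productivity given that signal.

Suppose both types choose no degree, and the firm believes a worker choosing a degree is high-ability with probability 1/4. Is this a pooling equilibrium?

At the pooled signal (no degree) the firm holds the prior 3/4 and pays 3/4·183 + 1/4·111 = 165. Off-path (degree) belief 1/4 gives 1/4·183 + 3/4·111 = 129.
High-ability: no degree gives 165 − 16 = 149; degree gives 129 − 14 = 115. Stays. ✓
Low-ability: no degree gives 165 − 15 = 150; degree gives 129 − 53 = 76. Stays. ✓

Yes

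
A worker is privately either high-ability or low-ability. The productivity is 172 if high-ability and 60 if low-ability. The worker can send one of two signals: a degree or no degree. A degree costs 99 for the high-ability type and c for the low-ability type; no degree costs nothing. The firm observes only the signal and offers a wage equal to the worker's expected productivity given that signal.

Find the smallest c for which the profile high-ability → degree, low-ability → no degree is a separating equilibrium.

112

Under separation: degree → high-ability (pays 172); no degree → low-ability (pays 60).
High-ability: 172 − 99 = 73 ≥ 60 − 0 = 60. Holds regardless of c. ✓
Low-ability: 60 − 0 ≥ 172 − c, so c ≥ 172 − 60 = 112.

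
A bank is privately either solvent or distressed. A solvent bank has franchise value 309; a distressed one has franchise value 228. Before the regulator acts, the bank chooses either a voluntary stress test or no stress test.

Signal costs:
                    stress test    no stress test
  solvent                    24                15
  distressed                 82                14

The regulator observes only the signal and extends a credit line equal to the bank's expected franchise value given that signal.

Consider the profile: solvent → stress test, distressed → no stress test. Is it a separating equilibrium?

No

If types separate, stress test earns payment 309 and no stress test earns 228.
Solvent: stress test gives 309 − 24 = 285; no stress test gives 228 − 15 = 213. No deviation. ✓
Distressed: no stress test gives 228 − 14 = 214; stress test gives 309 − 82 = 227. Would deviate. ✗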